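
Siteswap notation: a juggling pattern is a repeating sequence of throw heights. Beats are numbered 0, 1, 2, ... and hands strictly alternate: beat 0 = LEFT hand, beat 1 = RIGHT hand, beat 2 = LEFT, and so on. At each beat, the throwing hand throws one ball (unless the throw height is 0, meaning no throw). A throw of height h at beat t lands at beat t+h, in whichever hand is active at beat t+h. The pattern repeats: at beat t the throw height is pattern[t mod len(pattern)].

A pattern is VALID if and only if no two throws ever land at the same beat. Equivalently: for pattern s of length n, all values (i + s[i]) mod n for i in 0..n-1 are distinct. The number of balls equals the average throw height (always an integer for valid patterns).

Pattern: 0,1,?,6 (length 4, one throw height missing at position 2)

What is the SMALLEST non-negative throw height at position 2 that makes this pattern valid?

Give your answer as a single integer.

i=0: (0 + 0) mod 4 = 0
i=1: (1 + 1) mod 4 = 2
i=2: s[i]=? (unknown)
i=3: (3 + 6) mod 4 = 1
Known residues: [0, 1, 2]; need a permutation of 0..3, so missing residue r = 3
Need (2 + s) mod 4 = 3; smallest s = (3 - 2) mod 4 = 1

Answer: 1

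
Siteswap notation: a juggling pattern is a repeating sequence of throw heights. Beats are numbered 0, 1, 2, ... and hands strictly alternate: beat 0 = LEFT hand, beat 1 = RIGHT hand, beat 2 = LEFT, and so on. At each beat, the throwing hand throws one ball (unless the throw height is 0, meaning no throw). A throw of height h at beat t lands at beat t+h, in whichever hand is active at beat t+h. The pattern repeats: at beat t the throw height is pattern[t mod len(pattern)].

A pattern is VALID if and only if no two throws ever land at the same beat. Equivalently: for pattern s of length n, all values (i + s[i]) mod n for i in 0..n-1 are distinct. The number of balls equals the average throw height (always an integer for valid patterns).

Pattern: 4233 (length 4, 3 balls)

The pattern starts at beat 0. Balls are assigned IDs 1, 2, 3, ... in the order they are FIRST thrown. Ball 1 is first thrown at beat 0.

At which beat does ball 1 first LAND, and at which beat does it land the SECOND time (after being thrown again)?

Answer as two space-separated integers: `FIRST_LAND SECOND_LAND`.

Beat 0 (L): throw ball1 h=4 -> lands@4:L; in-air after throw: [b1@4:L]
Beat 1 (R): throw ball2 h=2 -> lands@3:R; in-air after throw: [b2@3:R b1@4:L]
Beat 2 (L): throw ball3 h=3 -> lands@5:R; in-air after throw: [b2@3:R b1@4:L b3@5:R]
Beat 3 (R): throw ball2 h=3 -> lands@6:L; in-air after throw: [b1@4:L b3@5:R b2@6:L]
Beat 4 (L): throw ball1 h=4 -> lands@8:L; in-air after throw: [b3@5:R b2@6:L b1@8:L]
Beat 5 (R): throw ball3 h=2 -> lands@7:R; in-air after throw: [b2@6:L b3@7:R b1@8:L]
Beat 6 (L): throw ball2 h=3 -> lands@9:R; in-air after throw: [b3@7:R b1@8:L b2@9:R]
Beat 7 (R): throw ball3 h=3 -> lands@10:L; in-air after throw: [b1@8:L b2@9:R b3@10:L]
Beat 8 (L): throw ball1 h=4 -> lands@12:L; in-air after throw: [b2@9:R b3@10:L b1@12:L]
Ball 1: thrown@0 h=4 -> first land @4; rethrown@4 h=4 -> second land @8

Answer: 4 8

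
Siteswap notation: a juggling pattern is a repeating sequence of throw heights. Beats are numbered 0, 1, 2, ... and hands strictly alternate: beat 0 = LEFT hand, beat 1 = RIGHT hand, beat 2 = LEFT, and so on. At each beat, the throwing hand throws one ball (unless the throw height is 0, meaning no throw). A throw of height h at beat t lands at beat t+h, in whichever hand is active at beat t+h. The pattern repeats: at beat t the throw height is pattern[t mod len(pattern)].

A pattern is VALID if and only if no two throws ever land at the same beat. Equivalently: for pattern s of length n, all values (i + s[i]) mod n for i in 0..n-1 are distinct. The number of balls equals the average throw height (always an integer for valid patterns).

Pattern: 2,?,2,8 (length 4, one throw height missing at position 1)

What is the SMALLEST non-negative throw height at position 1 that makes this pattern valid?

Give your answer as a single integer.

Answer: 0

Derivation:
i=0: (0 + 2) mod 4 = 2
i=1: s[i]=? (unknown)
i=2: (2 + 2) mod 4 = 0
i=3: (3 + 8) mod 4 = 3
Known residues: [0, 2, 3]; need a permutation of 0..3, so missing residue r = 1
Need (1 + s) mod 4 = 1; smallest s = (1 - 1) mod 4 = 0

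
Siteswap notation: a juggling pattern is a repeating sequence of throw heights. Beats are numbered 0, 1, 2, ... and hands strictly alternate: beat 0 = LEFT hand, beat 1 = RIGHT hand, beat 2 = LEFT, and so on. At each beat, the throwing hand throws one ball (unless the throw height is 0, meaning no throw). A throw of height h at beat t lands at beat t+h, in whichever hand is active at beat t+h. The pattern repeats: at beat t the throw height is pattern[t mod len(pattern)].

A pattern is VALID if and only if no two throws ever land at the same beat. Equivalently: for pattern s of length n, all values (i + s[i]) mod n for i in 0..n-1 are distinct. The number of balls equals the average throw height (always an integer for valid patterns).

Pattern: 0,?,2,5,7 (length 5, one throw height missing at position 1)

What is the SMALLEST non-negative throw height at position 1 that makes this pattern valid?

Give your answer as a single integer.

i=0: (0 + 0) mod 5 = 0
i=1: s[i]=? (unknown)
i=2: (2 + 2) mod 5 = 4
i=3: (3 + 5) mod 5 = 3
i=4: (4 + 7) mod 5 = 1
Known residues: [0, 1, 3, 4]; need a permutation of 0..4, so missing residue r = 2
Need (1 + s) mod 5 = 2; smallest s = (2 - 1) mod 5 = 1

Answer: 1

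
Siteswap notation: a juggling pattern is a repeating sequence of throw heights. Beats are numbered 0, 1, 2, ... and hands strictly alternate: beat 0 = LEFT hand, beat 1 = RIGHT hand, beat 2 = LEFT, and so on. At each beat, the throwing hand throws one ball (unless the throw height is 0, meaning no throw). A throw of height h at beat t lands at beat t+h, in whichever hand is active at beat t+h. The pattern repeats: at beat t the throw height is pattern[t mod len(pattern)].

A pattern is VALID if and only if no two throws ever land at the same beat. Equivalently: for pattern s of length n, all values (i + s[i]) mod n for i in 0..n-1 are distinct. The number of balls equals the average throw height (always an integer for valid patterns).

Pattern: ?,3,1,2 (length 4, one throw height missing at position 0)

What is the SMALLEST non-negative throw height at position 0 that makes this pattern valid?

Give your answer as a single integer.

i=0: s[i]=? (unknown)
i=1: (1 + 3) mod 4 = 0
i=2: (2 + 1) mod 4 = 3
i=3: (3 + 2) mod 4 = 1
Known residues: [0, 1, 3]; need a permutation of 0..3, so missing residue r = 2
Need (0 + s) mod 4 = 2; smallest s = (2 - 0) mod 4 = 2

Answer: 2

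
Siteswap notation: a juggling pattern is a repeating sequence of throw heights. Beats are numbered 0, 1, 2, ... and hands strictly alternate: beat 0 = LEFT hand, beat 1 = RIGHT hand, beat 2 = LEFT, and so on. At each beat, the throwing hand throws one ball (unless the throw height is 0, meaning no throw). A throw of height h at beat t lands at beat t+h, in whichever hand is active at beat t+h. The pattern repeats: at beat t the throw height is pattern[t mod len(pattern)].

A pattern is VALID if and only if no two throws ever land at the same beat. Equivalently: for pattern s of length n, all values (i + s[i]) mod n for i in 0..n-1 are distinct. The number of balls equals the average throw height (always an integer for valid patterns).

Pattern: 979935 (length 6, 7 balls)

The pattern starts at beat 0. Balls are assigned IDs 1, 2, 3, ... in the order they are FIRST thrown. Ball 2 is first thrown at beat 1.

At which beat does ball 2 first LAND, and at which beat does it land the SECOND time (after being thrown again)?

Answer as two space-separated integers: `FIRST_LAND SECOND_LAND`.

Beat 0 (L): throw ball1 h=9 -> lands@9:R; in-air after throw: [b1@9:R]
Beat 1 (R): throw ball2 h=7 -> lands@8:L; in-air after throw: [b2@8:L b1@9:R]
Beat 2 (L): throw ball3 h=9 -> lands@11:R; in-air after throw: [b2@8:L b1@9:R b3@11:R]
Beat 3 (R): throw ball4 h=9 -> lands@12:L; in-air after throw: [b2@8:L b1@9:R b3@11:R b4@12:L]
Beat 4 (L): throw ball5 h=3 -> lands@7:R; in-air after throw: [b5@7:R b2@8:L b1@9:R b3@11:R b4@12:L]
Beat 5 (R): throw ball6 h=5 -> lands@10:L; in-air after throw: [b5@7:R b2@8:L b1@9:R b6@10:L b3@11:R b4@12:L]
Beat 6 (L): throw ball7 h=9 -> lands@15:R; in-air after throw: [b5@7:R b2@8:L b1@9:R b6@10:L b3@11:R b4@12:L b7@15:R]
Beat 7 (R): throw ball5 h=7 -> lands@14:L; in-air after throw: [b2@8:L b1@9:R b6@10:L b3@11:R b4@12:L b5@14:L b7@15:R]
Beat 8 (L): throw ball2 h=9 -> lands@17:R; in-air after throw: [b1@9:R b6@10:L b3@11:R b4@12:L b5@14:L b7@15:R b2@17:R]
Beat 9 (R): throw ball1 h=9 -> lands@18:L; in-air after throw: [b6@10:L b3@11:R b4@12:L b5@14:L b7@15:R b2@17:R b1@18:L]
Beat 10 (L): throw ball6 h=3 -> lands@13:R; in-air after throw: [b3@11:R b4@12:L b6@13:R b5@14:L b7@15:R b2@17:R b1@18:L]
Beat 11 (R): throw ball3 h=5 -> lands@16:L; in-air after throw: [b4@12:L b6@13:R b5@14:L b7@15:R b3@16:L b2@17:R b1@18:L]
Beat 12 (L): throw ball4 h=9 -> lands@21:R; in-air after throw: [b6@13:R b5@14:L b7@15:R b3@16:L b2@17:R b1@18:L b4@21:R]
Beat 13 (R): throw ball6 h=7 -> lands@20:L; in-air after throw: [b5@14:L b7@15:R b3@16:L b2@17:R b1@18:L b6@20:L b4@21:R]
Beat 14 (L): throw ball5 h=9 -> lands@23:R; in-air after throw: [b7@15:R b3@16:L b2@17:R b1@18:L b6@20:L b4@21:R b5@23:R]
Beat 15 (R): throw ball7 h=9 -> lands@24:L; in-air after throw: [b3@16:L b2@17:R b1@18:L b6@20:L b4@21:R b5@23:R b7@24:L]
Beat 16 (L): throw ball3 h=3 -> lands@19:R; in-air after throw: [b2@17:R b1@18:L b3@19:R b6@20:L b4@21:R b5@23:R b7@24:L]
Beat 17 (R): throw ball2 h=5 -> lands@22:L; in-air after throw: [b1@18:L b3@19:R b6@20:L b4@21:R b2@22:L b5@23:R b7@24:L]
Ball 2: thrown@1 h=7 -> first land @8; rethrown@8 h=9 -> second land @17

Answer: 8 17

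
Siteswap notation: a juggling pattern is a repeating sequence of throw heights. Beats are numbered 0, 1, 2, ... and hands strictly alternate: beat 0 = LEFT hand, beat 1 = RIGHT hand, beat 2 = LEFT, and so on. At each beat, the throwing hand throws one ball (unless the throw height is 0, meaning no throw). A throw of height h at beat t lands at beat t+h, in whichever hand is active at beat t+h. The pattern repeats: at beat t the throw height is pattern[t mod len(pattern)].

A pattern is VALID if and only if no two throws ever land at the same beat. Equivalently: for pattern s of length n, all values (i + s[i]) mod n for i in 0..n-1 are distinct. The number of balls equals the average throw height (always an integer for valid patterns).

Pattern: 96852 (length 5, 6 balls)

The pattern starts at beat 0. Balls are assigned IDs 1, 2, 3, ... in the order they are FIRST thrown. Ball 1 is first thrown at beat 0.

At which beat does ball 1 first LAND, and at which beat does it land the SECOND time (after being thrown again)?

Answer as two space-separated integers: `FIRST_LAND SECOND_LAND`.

Beat 0 (L): throw ball1 h=9 -> lands@9:R; in-air after throw: [b1@9:R]
Beat 1 (R): throw ball2 h=6 -> lands@7:R; in-air after throw: [b2@7:R b1@9:R]
Beat 2 (L): throw ball3 h=8 -> lands@10:L; in-air after throw: [b2@7:R b1@9:R b3@10:L]
Beat 3 (R): throw ball4 h=5 -> lands@8:L; in-air after throw: [b2@7:R b4@8:L b1@9:R b3@10:L]
Beat 4 (L): throw ball5 h=2 -> lands@6:L; in-air after throw: [b5@6:L b2@7:R b4@8:L b1@9:R b3@10:L]
Beat 5 (R): throw ball6 h=9 -> lands@14:L; in-air after throw: [b5@6:L b2@7:R b4@8:L b1@9:R b3@10:L b6@14:L]
Beat 6 (L): throw ball5 h=6 -> lands@12:L; in-air after throw: [b2@7:R b4@8:L b1@9:R b3@10:L b5@12:L b6@14:L]
Beat 7 (R): throw ball2 h=8 -> lands@15:R; in-air after throw: [b4@8:L b1@9:R b3@10:L b5@12:L b6@14:L b2@15:R]
Beat 8 (L): throw ball4 h=5 -> lands@13:R; in-air after throw: [b1@9:R b3@10:L b5@12:L b4@13:R b6@14:L b2@15:R]
Beat 9 (R): throw ball1 h=2 -> lands@11:R; in-air after throw: [b3@10:L b1@11:R b5@12:L b4@13:R b6@14:L b2@15:R]
Beat 10 (L): throw ball3 h=9 -> lands@19:R; in-air after throw: [b1@11:R b5@12:L b4@13:R b6@14:L b2@15:R b3@19:R]
Beat 11 (R): throw ball1 h=6 -> lands@17:R; in-air after throw: [b5@12:L b4@13:R b6@14:L b2@15:R b1@17:R b3@19:R]
Ball 1: thrown@0 h=9 -> first land @9; rethrown@9 h=2 -> second land @11

Answer: 9 11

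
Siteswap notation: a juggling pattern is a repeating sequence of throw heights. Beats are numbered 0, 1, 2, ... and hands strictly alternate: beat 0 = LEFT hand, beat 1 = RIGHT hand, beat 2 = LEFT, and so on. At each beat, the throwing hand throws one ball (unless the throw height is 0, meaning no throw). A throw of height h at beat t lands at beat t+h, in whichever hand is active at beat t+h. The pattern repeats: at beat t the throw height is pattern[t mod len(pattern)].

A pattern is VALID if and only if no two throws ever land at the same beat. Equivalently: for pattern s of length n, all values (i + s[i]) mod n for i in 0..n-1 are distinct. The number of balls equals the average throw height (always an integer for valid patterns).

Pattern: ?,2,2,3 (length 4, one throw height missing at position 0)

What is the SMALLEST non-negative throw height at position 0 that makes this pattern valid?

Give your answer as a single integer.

Answer: 1

Derivation:
i=0: s[i]=? (unknown)
i=1: (1 + 2) mod 4 = 3
i=2: (2 + 2) mod 4 = 0
i=3: (3 + 3) mod 4 = 2
Known residues: [0, 2, 3]; need a permutation of 0..3, so missing residue r = 1
Need (0 + s) mod 4 = 1; smallest s = (1 - 0) mod 4 = 1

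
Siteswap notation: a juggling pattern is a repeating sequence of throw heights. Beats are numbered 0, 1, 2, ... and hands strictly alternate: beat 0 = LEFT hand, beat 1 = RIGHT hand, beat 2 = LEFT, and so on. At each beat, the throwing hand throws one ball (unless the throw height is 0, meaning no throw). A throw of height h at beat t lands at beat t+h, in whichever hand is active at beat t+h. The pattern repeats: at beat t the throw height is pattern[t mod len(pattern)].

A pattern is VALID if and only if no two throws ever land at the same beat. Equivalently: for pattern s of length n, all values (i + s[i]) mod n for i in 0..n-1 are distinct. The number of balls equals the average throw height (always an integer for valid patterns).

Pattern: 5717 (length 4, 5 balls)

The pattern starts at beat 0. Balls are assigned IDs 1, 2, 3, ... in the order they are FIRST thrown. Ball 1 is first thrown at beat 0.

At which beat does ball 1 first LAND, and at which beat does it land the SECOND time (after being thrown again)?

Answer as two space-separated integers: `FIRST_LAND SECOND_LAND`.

Answer: 5 12

Derivation:
Beat 0 (L): throw ball1 h=5 -> lands@5:R; in-air after throw: [b1@5:R]
Beat 1 (R): throw ball2 h=7 -> lands@8:L; in-air after throw: [b1@5:R b2@8:L]
Beat 2 (L): throw ball3 h=1 -> lands@3:R; in-air after throw: [b3@3:R b1@5:R b2@8:L]
Beat 3 (R): throw ball3 h=7 -> lands@10:L; in-air after throw: [b1@5:R b2@8:L b3@10:L]
Beat 4 (L): throw ball4 h=5 -> lands@9:R; in-air after throw: [b1@5:R b2@8:L b4@9:R b3@10:L]
Beat 5 (R): throw ball1 h=7 -> lands@12:L; in-air after throw: [b2@8:L b4@9:R b3@10:L b1@12:L]
Beat 6 (L): throw ball5 h=1 -> lands@7:R; in-air after throw: [b5@7:R b2@8:L b4@9:R b3@10:L b1@12:L]
Beat 7 (R): throw ball5 h=7 -> lands@14:L; in-air after throw: [b2@8:L b4@9:R b3@10:L b1@12:L b5@14:L]
Beat 8 (L): throw ball2 h=5 -> lands@13:R; in-air after throw: [b4@9:R b3@10:L b1@12:L b2@13:R b5@14:L]
Beat 9 (R): throw ball4 h=7 -> lands@16:L; in-air after throw: [b3@10:L b1@12:L b2@13:R b5@14:L b4@16:L]
Beat 10 (L): throw ball3 h=1 -> lands@11:R; in-air after throw: [b3@11:R b1@12:L b2@13:R b5@14:L b4@16:L]
Beat 11 (R): throw ball3 h=7 -> lands@18:L; in-air after throw: [b1@12:L b2@13:R b5@14:L b4@16:L b3@18:L]
Ball 1: thrown@0 h=5 -> first land @5; rethrown@5 h=7 -> second land @12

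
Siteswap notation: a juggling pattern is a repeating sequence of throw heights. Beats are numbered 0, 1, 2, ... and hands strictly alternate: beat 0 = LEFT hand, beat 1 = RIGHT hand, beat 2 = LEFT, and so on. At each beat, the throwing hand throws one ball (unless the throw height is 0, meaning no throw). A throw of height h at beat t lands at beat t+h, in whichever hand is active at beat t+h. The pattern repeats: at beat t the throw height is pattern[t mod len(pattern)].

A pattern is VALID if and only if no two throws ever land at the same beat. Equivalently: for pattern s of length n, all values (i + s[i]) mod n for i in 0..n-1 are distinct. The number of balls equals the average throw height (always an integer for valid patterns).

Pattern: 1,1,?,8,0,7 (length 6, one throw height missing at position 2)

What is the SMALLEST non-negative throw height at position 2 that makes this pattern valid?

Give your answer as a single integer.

Answer: 1

Derivation:
i=0: (0 + 1) mod 6 = 1
i=1: (1 + 1) mod 6 = 2
i=2: s[i]=? (unknown)
i=3: (3 + 8) mod 6 = 5
i=4: (4 + 0) mod 6 = 4
i=5: (5 + 7) mod 6 = 0
Known residues: [0, 1, 2, 4, 5]; need a permutation of 0..5, so missing residue r = 3
Need (2 + s) mod 6 = 3; smallest s = (3 - 2) mod 6 = 1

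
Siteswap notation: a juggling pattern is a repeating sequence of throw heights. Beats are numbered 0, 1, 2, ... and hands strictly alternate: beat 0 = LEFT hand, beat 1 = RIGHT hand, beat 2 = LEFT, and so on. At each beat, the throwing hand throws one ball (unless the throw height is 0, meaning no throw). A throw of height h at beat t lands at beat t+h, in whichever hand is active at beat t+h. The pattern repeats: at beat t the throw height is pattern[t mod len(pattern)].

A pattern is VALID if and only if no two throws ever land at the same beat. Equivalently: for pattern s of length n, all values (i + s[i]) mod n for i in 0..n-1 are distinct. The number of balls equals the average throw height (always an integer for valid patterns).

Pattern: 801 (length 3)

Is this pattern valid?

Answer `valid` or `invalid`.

Answer: valid

Derivation:
i=0: (i + s[i]) mod n = (0 + 8) mod 3 = 2
i=1: (i + s[i]) mod n = (1 + 0) mod 3 = 1
i=2: (i + s[i]) mod n = (2 + 1) mod 3 = 0
Residues: [2, 1, 0], distinct: True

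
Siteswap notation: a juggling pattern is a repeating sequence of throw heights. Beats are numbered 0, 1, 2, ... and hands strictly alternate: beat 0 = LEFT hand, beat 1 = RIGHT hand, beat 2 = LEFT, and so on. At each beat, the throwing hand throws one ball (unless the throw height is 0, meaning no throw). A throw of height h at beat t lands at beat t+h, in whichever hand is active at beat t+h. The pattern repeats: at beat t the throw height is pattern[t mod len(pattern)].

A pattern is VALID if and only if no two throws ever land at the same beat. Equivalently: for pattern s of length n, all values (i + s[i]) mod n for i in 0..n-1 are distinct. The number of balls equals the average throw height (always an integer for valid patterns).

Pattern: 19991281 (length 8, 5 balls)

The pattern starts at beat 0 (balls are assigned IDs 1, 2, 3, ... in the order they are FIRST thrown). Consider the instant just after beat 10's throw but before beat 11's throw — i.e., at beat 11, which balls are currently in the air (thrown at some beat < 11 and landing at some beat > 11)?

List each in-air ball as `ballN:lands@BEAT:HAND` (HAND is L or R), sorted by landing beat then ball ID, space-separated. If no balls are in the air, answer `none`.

Beat 0 (L): throw ball1 h=1 -> lands@1:R; in-air after throw: [b1@1:R]
Beat 1 (R): throw ball1 h=9 -> lands@10:L; in-air after throw: [b1@10:L]
Beat 2 (L): throw ball2 h=9 -> lands@11:R; in-air after throw: [b1@10:L b2@11:R]
Beat 3 (R): throw ball3 h=9 -> lands@12:L; in-air after throw: [b1@10:L b2@11:R b3@12:L]
Beat 4 (L): throw ball4 h=1 -> lands@5:R; in-air after throw: [b4@5:R b1@10:L b2@11:R b3@12:L]
Beat 5 (R): throw ball4 h=2 -> lands@7:R; in-air after throw: [b4@7:R b1@10:L b2@11:R b3@12:L]
Beat 6 (L): throw ball5 h=8 -> lands@14:L; in-air after throw: [b4@7:R b1@10:L b2@11:R b3@12:L b5@14:L]
Beat 7 (R): throw ball4 h=1 -> lands@8:L; in-air after throw: [b4@8:L b1@10:L b2@11:R b3@12:L b5@14:L]
Beat 8 (L): throw ball4 h=1 -> lands@9:R; in-air after throw: [b4@9:R b1@10:L b2@11:R b3@12:L b5@14:L]
Beat 9 (R): throw ball4 h=9 -> lands@18:L; in-air after throw: [b1@10:L b2@11:R b3@12:L b5@14:L b4@18:L]
Beat 10 (L): throw ball1 h=9 -> lands@19:R; in-air after throw: [b2@11:R b3@12:L b5@14:L b4@18:L b1@19:R]
Beat 11 (R): throw ball2 h=9 -> lands@20:L; in-air after throw: [b3@12:L b5@14:L b4@18:L b1@19:R b2@20:L]

Answer: ball3:lands@12:L ball5:lands@14:L ball4:lands@18:L ball1:lands@19:R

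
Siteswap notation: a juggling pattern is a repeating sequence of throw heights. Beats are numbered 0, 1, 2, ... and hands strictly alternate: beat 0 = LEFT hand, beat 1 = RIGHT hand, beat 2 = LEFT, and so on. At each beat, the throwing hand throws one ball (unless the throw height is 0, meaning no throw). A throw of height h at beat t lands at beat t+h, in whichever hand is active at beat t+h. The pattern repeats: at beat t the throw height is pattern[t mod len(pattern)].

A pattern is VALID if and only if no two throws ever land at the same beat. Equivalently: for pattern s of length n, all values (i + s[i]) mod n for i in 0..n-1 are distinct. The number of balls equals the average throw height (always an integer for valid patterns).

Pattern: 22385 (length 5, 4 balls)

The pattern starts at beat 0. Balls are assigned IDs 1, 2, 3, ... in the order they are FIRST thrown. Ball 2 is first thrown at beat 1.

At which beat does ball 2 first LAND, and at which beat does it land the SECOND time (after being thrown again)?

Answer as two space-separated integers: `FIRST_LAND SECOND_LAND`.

Answer: 3 11

Derivation:
Beat 0 (L): throw ball1 h=2 -> lands@2:L; in-air after throw: [b1@2:L]
Beat 1 (R): throw ball2 h=2 -> lands@3:R; in-air after throw: [b1@2:L b2@3:R]
Beat 2 (L): throw ball1 h=3 -> lands@5:R; in-air after throw: [b2@3:R b1@5:R]
Beat 3 (R): throw ball2 h=8 -> lands@11:R; in-air after throw: [b1@5:R b2@11:R]
Beat 4 (L): throw ball3 h=5 -> lands@9:R; in-air after throw: [b1@5:R b3@9:R b2@11:R]
Beat 5 (R): throw ball1 h=2 -> lands@7:R; in-air after throw: [b1@7:R b3@9:R b2@11:R]
Beat 6 (L): throw ball4 h=2 -> lands@8:L; in-air after throw: [b1@7:R b4@8:L b3@9:R b2@11:R]
Beat 7 (R): throw ball1 h=3 -> lands@10:L; in-air after throw: [b4@8:L b3@9:R b1@10:L b2@11:R]
Beat 8 (L): throw ball4 h=8 -> lands@16:L; in-air after throw: [b3@9:R b1@10:L b2@11:R b4@16:L]
Beat 9 (R): throw ball3 h=5 -> lands@14:L; in-air after throw: [b1@10:L b2@11:R b3@14:L b4@16:L]
Beat 10 (L): throw ball1 h=2 -> lands@12:L; in-air after throw: [b2@11:R b1@12:L b3@14:L b4@16:L]
Beat 11 (R): throw ball2 h=2 -> lands@13:R; in-air after throw: [b1@12:L b2@13:R b3@14:L b4@16:L]
Ball 2: thrown@1 h=2 -> first land @3; rethrown@3 h=8 -> second land @11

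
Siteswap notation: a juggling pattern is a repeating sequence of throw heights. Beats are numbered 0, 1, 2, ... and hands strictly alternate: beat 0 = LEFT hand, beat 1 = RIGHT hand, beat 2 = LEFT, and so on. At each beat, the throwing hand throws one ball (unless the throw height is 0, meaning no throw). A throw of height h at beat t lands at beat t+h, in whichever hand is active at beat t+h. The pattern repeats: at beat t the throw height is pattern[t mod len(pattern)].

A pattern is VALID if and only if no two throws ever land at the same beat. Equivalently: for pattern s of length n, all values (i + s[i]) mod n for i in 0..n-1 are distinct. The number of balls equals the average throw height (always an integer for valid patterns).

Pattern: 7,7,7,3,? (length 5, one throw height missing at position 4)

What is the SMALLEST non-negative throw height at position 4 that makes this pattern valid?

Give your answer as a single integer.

i=0: (0 + 7) mod 5 = 2
i=1: (1 + 7) mod 5 = 3
i=2: (2 + 7) mod 5 = 4
i=3: (3 + 3) mod 5 = 1
i=4: s[i]=? (unknown)
Known residues: [1, 2, 3, 4]; need a permutation of 0..4, so missing residue r = 0
Need (4 + s) mod 5 = 0; smallest s = (0 - 4) mod 5 = 1

Answer: 1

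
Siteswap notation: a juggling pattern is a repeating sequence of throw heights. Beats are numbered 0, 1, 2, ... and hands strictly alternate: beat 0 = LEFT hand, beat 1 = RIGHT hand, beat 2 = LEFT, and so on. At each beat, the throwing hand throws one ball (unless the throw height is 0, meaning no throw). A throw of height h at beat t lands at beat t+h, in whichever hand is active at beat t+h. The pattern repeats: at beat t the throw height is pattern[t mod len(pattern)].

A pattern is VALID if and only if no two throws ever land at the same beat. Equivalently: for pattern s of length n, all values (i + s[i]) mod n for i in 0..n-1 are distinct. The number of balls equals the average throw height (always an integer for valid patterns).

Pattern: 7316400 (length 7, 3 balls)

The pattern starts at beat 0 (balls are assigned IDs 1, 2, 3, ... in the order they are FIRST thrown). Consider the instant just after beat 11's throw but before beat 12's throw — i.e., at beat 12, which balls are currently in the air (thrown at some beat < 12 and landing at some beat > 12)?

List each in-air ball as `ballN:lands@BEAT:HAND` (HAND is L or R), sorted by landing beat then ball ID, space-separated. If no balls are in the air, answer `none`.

Answer: ball1:lands@14:L ball2:lands@15:R ball3:lands@16:L

Derivation:
Beat 0 (L): throw ball1 h=7 -> lands@7:R; in-air after throw: [b1@7:R]
Beat 1 (R): throw ball2 h=3 -> lands@4:L; in-air after throw: [b2@4:L b1@7:R]
Beat 2 (L): throw ball3 h=1 -> lands@3:R; in-air after throw: [b3@3:R b2@4:L b1@7:R]
Beat 3 (R): throw ball3 h=6 -> lands@9:R; in-air after throw: [b2@4:L b1@7:R b3@9:R]
Beat 4 (L): throw ball2 h=4 -> lands@8:L; in-air after throw: [b1@7:R b2@8:L b3@9:R]
Beat 7 (R): throw ball1 h=7 -> lands@14:L; in-air after throw: [b2@8:L b3@9:R b1@14:L]
Beat 8 (L): throw ball2 h=3 -> lands@11:R; in-air after throw: [b3@9:R b2@11:R b1@14:L]
Beat 9 (R): throw ball3 h=1 -> lands@10:L; in-air after throw: [b3@10:L b2@11:R b1@14:L]
Beat 10 (L): throw ball3 h=6 -> lands@16:L; in-air after throw: [b2@11:R b1@14:L b3@16:L]
Beat 11 (R): throw ball2 h=4 -> lands@15:R; in-air after throw: [b1@14:L b2@15:R b3@16:L]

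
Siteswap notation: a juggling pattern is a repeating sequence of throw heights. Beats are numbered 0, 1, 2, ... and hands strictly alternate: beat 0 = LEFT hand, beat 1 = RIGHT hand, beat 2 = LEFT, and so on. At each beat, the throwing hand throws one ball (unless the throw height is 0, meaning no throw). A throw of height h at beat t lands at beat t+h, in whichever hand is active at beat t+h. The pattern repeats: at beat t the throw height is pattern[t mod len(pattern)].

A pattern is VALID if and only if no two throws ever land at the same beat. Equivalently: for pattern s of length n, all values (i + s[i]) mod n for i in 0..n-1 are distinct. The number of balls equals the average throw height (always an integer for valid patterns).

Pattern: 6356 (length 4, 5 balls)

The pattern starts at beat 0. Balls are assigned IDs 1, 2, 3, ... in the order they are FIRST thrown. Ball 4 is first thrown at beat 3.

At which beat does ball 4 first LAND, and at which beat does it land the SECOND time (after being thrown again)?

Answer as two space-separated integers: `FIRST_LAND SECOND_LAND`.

Beat 0 (L): throw ball1 h=6 -> lands@6:L; in-air after throw: [b1@6:L]
Beat 1 (R): throw ball2 h=3 -> lands@4:L; in-air after throw: [b2@4:L b1@6:L]
Beat 2 (L): throw ball3 h=5 -> lands@7:R; in-air after throw: [b2@4:L b1@6:L b3@7:R]
Beat 3 (R): throw ball4 h=6 -> lands@9:R; in-air after throw: [b2@4:L b1@6:L b3@7:R b4@9:R]
Beat 4 (L): throw ball2 h=6 -> lands@10:L; in-air after throw: [b1@6:L b3@7:R b4@9:R b2@10:L]
Beat 5 (R): throw ball5 h=3 -> lands@8:L; in-air after throw: [b1@6:L b3@7:R b5@8:L b4@9:R b2@10:L]
Beat 6 (L): throw ball1 h=5 -> lands@11:R; in-air after throw: [b3@7:R b5@8:L b4@9:R b2@10:L b1@11:R]
Beat 7 (R): throw ball3 h=6 -> lands@13:R; in-air after throw: [b5@8:L b4@9:R b2@10:L b1@11:R b3@13:R]
Beat 8 (L): throw ball5 h=6 -> lands@14:L; in-air after throw: [b4@9:R b2@10:L b1@11:R b3@13:R b5@14:L]
Beat 9 (R): throw ball4 h=3 -> lands@12:L; in-air after throw: [b2@10:L b1@11:R b4@12:L b3@13:R b5@14:L]
Beat 10 (L): throw ball2 h=5 -> lands@15:R; in-air after throw: [b1@11:R b4@12:L b3@13:R b5@14:L b2@15:R]
Beat 11 (R): throw ball1 h=6 -> lands@17:R; in-air after throw: [b4@12:L b3@13:R b5@14:L b2@15:R b1@17:R]
Beat 12 (L): throw ball4 h=6 -> lands@18:L; in-air after throw: [b3@13:R b5@14:L b2@15:R b1@17:R b4@18:L]
Ball 4: thrown@3 h=6 -> first land @9; rethrown@9 h=3 -> second land @12

Answer: 9 12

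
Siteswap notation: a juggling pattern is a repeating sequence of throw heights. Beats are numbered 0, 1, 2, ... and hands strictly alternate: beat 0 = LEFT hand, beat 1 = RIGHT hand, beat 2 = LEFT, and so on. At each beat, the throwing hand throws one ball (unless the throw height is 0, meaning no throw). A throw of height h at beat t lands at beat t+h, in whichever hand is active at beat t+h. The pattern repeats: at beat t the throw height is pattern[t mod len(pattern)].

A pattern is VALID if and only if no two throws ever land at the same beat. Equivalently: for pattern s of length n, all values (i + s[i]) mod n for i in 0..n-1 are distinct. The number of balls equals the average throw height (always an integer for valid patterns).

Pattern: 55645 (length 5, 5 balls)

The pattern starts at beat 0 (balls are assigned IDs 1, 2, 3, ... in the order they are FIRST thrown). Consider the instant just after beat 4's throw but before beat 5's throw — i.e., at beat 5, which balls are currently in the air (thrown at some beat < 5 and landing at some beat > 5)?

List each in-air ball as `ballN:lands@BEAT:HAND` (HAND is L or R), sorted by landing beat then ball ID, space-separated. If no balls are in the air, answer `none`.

Beat 0 (L): throw ball1 h=5 -> lands@5:R; in-air after throw: [b1@5:R]
Beat 1 (R): throw ball2 h=5 -> lands@6:L; in-air after throw: [b1@5:R b2@6:L]
Beat 2 (L): throw ball3 h=6 -> lands@8:L; in-air after throw: [b1@5:R b2@6:L b3@8:L]
Beat 3 (R): throw ball4 h=4 -> lands@7:R; in-air after throw: [b1@5:R b2@6:L b4@7:R b3@8:L]
Beat 4 (L): throw ball5 h=5 -> lands@9:R; in-air after throw: [b1@5:R b2@6:L b4@7:R b3@8:L b5@9:R]
Beat 5 (R): throw ball1 h=5 -> lands@10:L; in-air after throw: [b2@6:L b4@7:R b3@8:L b5@9:R b1@10:L]

Answer: ball2:lands@6:L ball4:lands@7:R ball3:lands@8:L ball5:lands@9:R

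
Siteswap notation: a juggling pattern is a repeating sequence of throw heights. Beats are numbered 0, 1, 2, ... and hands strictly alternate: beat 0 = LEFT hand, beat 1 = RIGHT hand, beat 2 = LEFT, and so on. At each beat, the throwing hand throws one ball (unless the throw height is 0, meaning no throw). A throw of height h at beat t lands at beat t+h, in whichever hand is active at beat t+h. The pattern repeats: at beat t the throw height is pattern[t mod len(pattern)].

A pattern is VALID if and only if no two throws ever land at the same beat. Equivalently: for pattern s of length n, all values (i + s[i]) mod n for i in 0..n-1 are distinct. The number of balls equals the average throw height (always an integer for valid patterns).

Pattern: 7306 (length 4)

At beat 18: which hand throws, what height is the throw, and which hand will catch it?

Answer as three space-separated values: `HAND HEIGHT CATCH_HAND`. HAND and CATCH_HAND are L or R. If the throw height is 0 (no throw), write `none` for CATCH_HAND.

Beat 18: 18 mod 2 = 0, so hand = L
Throw height = pattern[18 mod 4] = pattern[2] = 0

Answer: L 0 none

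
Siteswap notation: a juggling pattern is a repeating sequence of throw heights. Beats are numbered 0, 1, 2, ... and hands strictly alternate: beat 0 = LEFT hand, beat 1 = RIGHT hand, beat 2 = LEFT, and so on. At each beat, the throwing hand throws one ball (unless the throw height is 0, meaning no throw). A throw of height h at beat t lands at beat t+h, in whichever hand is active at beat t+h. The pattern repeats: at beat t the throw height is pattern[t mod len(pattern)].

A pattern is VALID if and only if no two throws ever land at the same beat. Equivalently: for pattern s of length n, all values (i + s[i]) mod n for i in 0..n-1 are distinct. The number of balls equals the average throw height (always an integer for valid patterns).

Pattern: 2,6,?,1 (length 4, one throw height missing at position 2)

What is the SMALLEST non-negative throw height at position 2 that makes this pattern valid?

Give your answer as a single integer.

i=0: (0 + 2) mod 4 = 2
i=1: (1 + 6) mod 4 = 3
i=2: s[i]=? (unknown)
i=3: (3 + 1) mod 4 = 0
Known residues: [0, 2, 3]; need a permutation of 0..3, so missing residue r = 1
Need (2 + s) mod 4 = 1; smallest s = (1 - 2) mod 4 = 3

Answer: 3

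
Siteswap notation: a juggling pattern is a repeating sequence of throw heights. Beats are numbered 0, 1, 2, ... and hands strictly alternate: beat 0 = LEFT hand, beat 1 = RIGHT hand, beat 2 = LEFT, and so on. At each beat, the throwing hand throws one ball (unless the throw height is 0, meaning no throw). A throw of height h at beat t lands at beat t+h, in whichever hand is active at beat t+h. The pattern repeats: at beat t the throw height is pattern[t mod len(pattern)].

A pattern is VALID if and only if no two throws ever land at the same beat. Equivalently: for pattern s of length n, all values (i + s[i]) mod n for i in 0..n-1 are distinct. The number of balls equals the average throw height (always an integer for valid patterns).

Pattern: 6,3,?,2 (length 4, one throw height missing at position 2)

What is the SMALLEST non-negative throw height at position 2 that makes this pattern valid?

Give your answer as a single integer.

i=0: (0 + 6) mod 4 = 2
i=1: (1 + 3) mod 4 = 0
i=2: s[i]=? (unknown)
i=3: (3 + 2) mod 4 = 1
Known residues: [0, 1, 2]; need a permutation of 0..3, so missing residue r = 3
Need (2 + s) mod 4 = 3; smallest s = (3 - 2) mod 4 = 1

Answer: 1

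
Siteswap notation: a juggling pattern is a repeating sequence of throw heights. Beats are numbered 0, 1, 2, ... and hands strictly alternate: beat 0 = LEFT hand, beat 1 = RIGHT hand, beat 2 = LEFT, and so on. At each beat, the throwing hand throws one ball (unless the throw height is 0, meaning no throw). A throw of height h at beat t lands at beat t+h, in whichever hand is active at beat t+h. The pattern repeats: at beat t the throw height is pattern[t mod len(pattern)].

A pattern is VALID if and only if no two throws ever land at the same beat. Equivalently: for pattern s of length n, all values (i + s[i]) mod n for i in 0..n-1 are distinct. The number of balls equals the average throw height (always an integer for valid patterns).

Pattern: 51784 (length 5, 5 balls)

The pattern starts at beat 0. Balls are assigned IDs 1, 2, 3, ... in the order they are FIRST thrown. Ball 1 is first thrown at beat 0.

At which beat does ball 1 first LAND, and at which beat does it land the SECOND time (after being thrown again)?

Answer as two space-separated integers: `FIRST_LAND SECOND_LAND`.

Beat 0 (L): throw ball1 h=5 -> lands@5:R; in-air after throw: [b1@5:R]
Beat 1 (R): throw ball2 h=1 -> lands@2:L; in-air after throw: [b2@2:L b1@5:R]
Beat 2 (L): throw ball2 h=7 -> lands@9:R; in-air after throw: [b1@5:R b2@9:R]
Beat 3 (R): throw ball3 h=8 -> lands@11:R; in-air after throw: [b1@5:R b2@9:R b3@11:R]
Beat 4 (L): throw ball4 h=4 -> lands@8:L; in-air after throw: [b1@5:R b4@8:L b2@9:R b3@11:R]
Beat 5 (R): throw ball1 h=5 -> lands@10:L; in-air after throw: [b4@8:L b2@9:R b1@10:L b3@11:R]
Beat 6 (L): throw ball5 h=1 -> lands@7:R; in-air after throw: [b5@7:R b4@8:L b2@9:R b1@10:L b3@11:R]
Beat 7 (R): throw ball5 h=7 -> lands@14:L; in-air after throw: [b4@8:L b2@9:R b1@10:L b3@11:R b5@14:L]
Beat 8 (L): throw ball4 h=8 -> lands@16:L; in-air after throw: [b2@9:R b1@10:L b3@11:R b5@14:L b4@16:L]
Beat 9 (R): throw ball2 h=4 -> lands@13:R; in-air after throw: [b1@10:L b3@11:R b2@13:R b5@14:L b4@16:L]
Beat 10 (L): throw ball1 h=5 -> lands@15:R; in-air after throw: [b3@11:R b2@13:R b5@14:L b1@15:R b4@16:L]
Ball 1: thrown@0 h=5 -> first land @5; rethrown@5 h=5 -> second land @10

Answer: 5 10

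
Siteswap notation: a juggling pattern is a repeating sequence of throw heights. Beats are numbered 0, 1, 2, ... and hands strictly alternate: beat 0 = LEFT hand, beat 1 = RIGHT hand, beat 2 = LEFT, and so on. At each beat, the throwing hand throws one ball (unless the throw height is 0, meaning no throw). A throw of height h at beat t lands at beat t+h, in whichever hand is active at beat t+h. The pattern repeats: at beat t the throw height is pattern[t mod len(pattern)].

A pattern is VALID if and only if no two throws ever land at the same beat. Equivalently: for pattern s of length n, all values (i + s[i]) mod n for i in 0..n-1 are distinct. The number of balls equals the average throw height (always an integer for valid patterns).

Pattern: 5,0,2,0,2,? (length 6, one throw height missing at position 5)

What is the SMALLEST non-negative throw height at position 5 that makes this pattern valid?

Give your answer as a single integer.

Answer: 3

Derivation:
i=0: (0 + 5) mod 6 = 5
i=1: (1 + 0) mod 6 = 1
i=2: (2 + 2) mod 6 = 4
i=3: (3 + 0) mod 6 = 3
i=4: (4 + 2) mod 6 = 0
i=5: s[i]=? (unknown)
Known residues: [0, 1, 3, 4, 5]; need a permutation of 0..5, so missing residue r = 2
Need (5 + s) mod 6 = 2; smallest s = (2 - 5) mod 6 = 3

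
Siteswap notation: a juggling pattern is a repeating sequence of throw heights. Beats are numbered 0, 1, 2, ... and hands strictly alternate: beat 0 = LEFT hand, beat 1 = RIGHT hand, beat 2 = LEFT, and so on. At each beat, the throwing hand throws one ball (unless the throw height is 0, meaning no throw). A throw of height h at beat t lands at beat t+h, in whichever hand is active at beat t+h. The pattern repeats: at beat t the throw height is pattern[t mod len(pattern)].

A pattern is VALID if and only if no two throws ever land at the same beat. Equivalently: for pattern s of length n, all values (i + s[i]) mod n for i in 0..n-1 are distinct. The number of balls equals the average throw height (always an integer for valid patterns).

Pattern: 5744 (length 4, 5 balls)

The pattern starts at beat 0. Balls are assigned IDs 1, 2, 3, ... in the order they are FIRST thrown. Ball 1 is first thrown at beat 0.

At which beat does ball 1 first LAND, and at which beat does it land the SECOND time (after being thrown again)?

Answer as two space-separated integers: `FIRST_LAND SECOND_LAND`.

Beat 0 (L): throw ball1 h=5 -> lands@5:R; in-air after throw: [b1@5:R]
Beat 1 (R): throw ball2 h=7 -> lands@8:L; in-air after throw: [b1@5:R b2@8:L]
Beat 2 (L): throw ball3 h=4 -> lands@6:L; in-air after throw: [b1@5:R b3@6:L b2@8:L]
Beat 3 (R): throw ball4 h=4 -> lands@7:R; in-air after throw: [b1@5:R b3@6:L b4@7:R b2@8:L]
Beat 4 (L): throw ball5 h=5 -> lands@9:R; in-air after throw: [b1@5:R b3@6:L b4@7:R b2@8:L b5@9:R]
Beat 5 (R): throw ball1 h=7 -> lands@12:L; in-air after throw: [b3@6:L b4@7:R b2@8:L b5@9:R b1@12:L]
Beat 6 (L): throw ball3 h=4 -> lands@10:L; in-air after throw: [b4@7:R b2@8:L b5@9:R b3@10:L b1@12:L]
Beat 7 (R): throw ball4 h=4 -> lands@11:R; in-air after throw: [b2@8:L b5@9:R b3@10:L b4@11:R b1@12:L]
Beat 8 (L): throw ball2 h=5 -> lands@13:R; in-air after throw: [b5@9:R b3@10:L b4@11:R b1@12:L b2@13:R]
Beat 9 (R): throw ball5 h=7 -> lands@16:L; in-air after throw: [b3@10:L b4@11:R b1@12:L b2@13:R b5@16:L]
Beat 10 (L): throw ball3 h=4 -> lands@14:L; in-air after throw: [b4@11:R b1@12:L b2@13:R b3@14:L b5@16:L]
Beat 11 (R): throw ball4 h=4 -> lands@15:R; in-air after throw: [b1@12:L b2@13:R b3@14:L b4@15:R b5@16:L]
Beat 12 (L): throw ball1 h=5 -> lands@17:R; in-air after throw: [b2@13:R b3@14:L b4@15:R b5@16:L b1@17:R]
Ball 1: thrown@0 h=5 -> first land @5; rethrown@5 h=7 -> second land @12

Answer: 5 12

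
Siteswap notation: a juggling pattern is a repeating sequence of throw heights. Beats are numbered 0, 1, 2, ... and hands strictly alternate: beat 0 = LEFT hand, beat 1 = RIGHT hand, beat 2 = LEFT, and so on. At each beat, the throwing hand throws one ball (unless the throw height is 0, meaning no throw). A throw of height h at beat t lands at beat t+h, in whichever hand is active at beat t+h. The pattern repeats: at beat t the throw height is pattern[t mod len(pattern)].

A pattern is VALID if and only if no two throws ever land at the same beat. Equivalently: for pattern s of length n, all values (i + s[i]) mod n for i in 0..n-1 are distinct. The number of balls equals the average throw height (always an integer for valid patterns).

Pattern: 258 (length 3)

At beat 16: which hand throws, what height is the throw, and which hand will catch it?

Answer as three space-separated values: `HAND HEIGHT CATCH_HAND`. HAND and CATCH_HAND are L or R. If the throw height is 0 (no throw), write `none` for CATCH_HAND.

Beat 16: 16 mod 2 = 0, so hand = L
Throw height = pattern[16 mod 3] = pattern[1] = 5
Lands at beat 16+5=21, 21 mod 2 = 1, so catch hand = R

Answer: L 5 R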